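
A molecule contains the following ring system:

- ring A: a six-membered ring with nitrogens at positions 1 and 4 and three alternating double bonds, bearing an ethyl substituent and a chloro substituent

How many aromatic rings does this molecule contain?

Ring A is fully conjugated (every ring atom contributes a p orbital); 3 ring double bonds give 6 π electrons. That satisfies 4n+2 with n=1, so ring A is aromatic (pyrazine).

1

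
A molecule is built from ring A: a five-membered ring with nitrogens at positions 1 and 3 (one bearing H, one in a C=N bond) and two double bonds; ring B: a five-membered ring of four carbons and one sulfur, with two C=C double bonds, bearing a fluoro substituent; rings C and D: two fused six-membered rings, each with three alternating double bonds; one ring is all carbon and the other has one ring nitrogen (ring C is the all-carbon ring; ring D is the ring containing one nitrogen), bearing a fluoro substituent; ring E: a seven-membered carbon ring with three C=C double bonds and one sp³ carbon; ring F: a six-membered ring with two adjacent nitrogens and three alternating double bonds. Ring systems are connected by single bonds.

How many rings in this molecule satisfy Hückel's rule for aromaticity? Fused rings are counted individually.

Ring A has a continuous p-orbital overlap around the ring; 2 ring double bonds (4 π electrons) plus a heteroatom lone pair (2) give 6 π electrons. That satisfies 4n+2 with n=1, so ring A is aromatic (imidazole).
Ring B is fully conjugated (every ring atom contributes a p orbital); 2 ring double bonds (4 π electrons) plus a heteroatom lone pair (2) give 6 π electrons. Since 6 = 4n+2 (n=1), ring B is aromatic (thiophene).
Rings C and D form a fused bicyclic system (with one nitrogen) with 10 sp² atoms and 10 π electrons from ring double bonds. 10 = 4(2)+2, so the system is aromatic and both rings count as aromatic (quinoline).
Ring E has one sp³ carbon, so it is not fully conjugated — not aromatic (cycloheptatriene).
Ring F has a continuous p-orbital overlap around the ring; 3 ring double bonds give 6 π electrons. 6 = 4(1)+2, so ring F is aromatic (pyridazine).
Aromatic: A, B, C, D, F. Total: 5.

5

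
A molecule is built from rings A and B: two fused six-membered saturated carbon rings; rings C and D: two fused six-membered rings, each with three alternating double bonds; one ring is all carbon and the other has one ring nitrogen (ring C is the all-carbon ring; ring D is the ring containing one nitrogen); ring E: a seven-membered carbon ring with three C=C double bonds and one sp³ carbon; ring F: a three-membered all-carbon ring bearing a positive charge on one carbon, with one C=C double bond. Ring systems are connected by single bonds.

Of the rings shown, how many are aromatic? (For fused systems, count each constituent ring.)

3

Ring A has only sp³ atoms, so it is not fully conjugated — not aromatic (cyclohexane ring).
Ring B has only sp³ atoms, so it is not fully conjugated — not aromatic (cyclohexane ring).
Rings C and D form a fused bicyclic system (with one nitrogen) with 10 sp² atoms and 10 π electrons from ring double bonds. 10 = 4(2)+2, so the system is aromatic and both rings count as aromatic (quinoline).
Ring E has one sp³ carbon, so it is not fully conjugated — not aromatic (cycloheptatriene).
Ring F is planar and fully conjugated; 1 ring double bond (2 π electrons) plus the carbocation's empty p orbital (0, but keeps the ring conjugated) give 2 π electrons. 2 = 4(0)+2, so ring F is aromatic (cyclopropenyl cation).
Aromatic: C, D, F. Total: 3.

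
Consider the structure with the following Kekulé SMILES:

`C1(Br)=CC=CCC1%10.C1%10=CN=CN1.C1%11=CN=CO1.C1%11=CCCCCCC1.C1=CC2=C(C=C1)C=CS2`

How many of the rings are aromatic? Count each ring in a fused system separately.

4

The SMILES encodes a six-membered carbon ring with two conjugated C=C double bonds and two sp³ carbons; a five-membered ring with nitrogens at positions 1 and 3 (one bearing H, one in a C=N bond) and two double bonds; a five-membered ring with an oxygen at position 1 and a nitrogen at position 3 (in a C=N bond), with two double bonds; an eight-membered carbon ring with one C=C double bond; a six-membered carbon ring with three alternating C=C double bonds, fused to a five-membered ring containing one sulfur and two C=C double bonds.
The 6-membered ring has two sp³ carbons, so it is not fully conjugated — not aromatic (1,3-cyclohexadiene).
The 5-membered ring with two nitrogens (one N–H, one =N–) is fully conjugated (every ring atom contributes a p orbital); 2 ring double bonds (4 π electrons) plus a heteroatom lone pair (2) give 6 π electrons. Since 6 = 4n+2 (n=1), it is aromatic (imidazole).
The 5-membered ring with one oxygen and one =N– is planar and fully conjugated; 2 ring double bonds (4 π electrons) plus a heteroatom lone pair (2) give 6 π electrons. Since 6 = 4n+2 (n=1), it is aromatic (oxazole).
The 8-membered ring has six sp³ carbons, so it is not fully conjugated — not aromatic (cyclooctene).
The fused 6/5-membered bicyclic (with one sulfur) is a single π system with 9 sp² atoms and 10 π electrons from ring double bonds plus a heteroatom lone pair. 10 = 4(2)+2, so the system is aromatic and both rings count as aromatic (benzothiophene).
4 of the 6 rings are aromatic. Total: 4.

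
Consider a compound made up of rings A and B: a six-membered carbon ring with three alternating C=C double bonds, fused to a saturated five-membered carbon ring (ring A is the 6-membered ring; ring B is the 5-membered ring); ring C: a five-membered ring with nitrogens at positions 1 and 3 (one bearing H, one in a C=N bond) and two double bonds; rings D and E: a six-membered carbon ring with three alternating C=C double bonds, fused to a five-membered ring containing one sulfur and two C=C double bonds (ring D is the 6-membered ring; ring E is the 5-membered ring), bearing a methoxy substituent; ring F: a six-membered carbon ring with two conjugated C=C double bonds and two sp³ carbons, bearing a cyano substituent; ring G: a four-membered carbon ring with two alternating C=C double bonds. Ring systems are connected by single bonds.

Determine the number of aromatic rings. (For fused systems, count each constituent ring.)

Ring A has a continuous p-orbital overlap around the ring; 3 ring double bonds give 6 π electrons. Since 6 = 4n+2 (n=1), ring A is aromatic (benzene ring).
Ring B has three sp³ carbons, so it is not fully conjugated — not aromatic (cyclopentane ring).
Ring C is fully conjugated (every ring atom contributes a p orbital); 2 ring double bonds (4 π electrons) plus a heteroatom lone pair (2) give 6 π electrons. That satisfies 4n+2 with n=1, so ring C is aromatic (imidazole).
Rings D and E form a fused bicyclic system (with one sulfur) with 9 sp² atoms and 10 π electrons from ring double bonds plus a heteroatom lone pair. 10 = 4(2)+2, so the system is aromatic and both rings count as aromatic (benzothiophene).
Ring F has two sp³ carbons, so it is not fully conjugated — not aromatic (1,3-cyclohexadiene).
Ring G has only sp² ring atoms; a planar conformation would have a fully conjugated π system of 4 electrons. But 4 = 4(1), which is 4n not 4n+2, so ring G is not aromatic (cyclobutadiene) — cyclobutadiene is antiaromatic and distorts to a rectangle.
Aromatic: A, C, D, E. Total: 4.

4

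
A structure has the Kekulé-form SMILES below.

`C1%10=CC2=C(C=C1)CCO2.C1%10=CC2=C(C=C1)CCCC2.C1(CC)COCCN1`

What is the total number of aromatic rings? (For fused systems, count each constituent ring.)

The SMILES encodes a six-membered carbon ring with three alternating C=C double bonds, fused to a five-membered ring containing one oxygen and two sp³ carbons; a six-membered carbon ring with three alternating C=C double bonds, fused to a saturated six-membered carbon ring; a six-membered saturated ring with an oxygen and an N–H nitrogen at positions 1 and 4.
The 6-membered ring is fully conjugated (every ring atom contributes a p orbital); 3 ring double bonds give 6 π electrons. Since 6 = 4n+2 (n=1), it is aromatic (benzene ring).
The 5-membered ring with one oxygen has two sp³ carbons, so it is not fully conjugated — not aromatic (oxolane ring).
The second 6-membered ring has a continuous p-orbital overlap around the ring; 3 ring double bonds give 6 π electrons. That satisfies 4n+2 with n=1, so it is aromatic (benzene ring).
The third 6-membered ring has four sp³ carbons, so it is not fully conjugated — not aromatic (cyclohexane ring).
The 6-membered ring with one oxygen and one N–H (1,4) has only sp³ atoms, so it is not fully conjugated — not aromatic (morpholine).
2 of the 5 rings are aromatic. Total: 2.

2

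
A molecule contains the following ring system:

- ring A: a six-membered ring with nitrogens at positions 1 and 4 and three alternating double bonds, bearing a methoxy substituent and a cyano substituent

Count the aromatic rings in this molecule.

1

Ring A has a continuous p-orbital overlap around the ring; 3 ring double bonds give 6 π electrons. 6 = 4(1)+2, so ring A is aromatic (pyrazine).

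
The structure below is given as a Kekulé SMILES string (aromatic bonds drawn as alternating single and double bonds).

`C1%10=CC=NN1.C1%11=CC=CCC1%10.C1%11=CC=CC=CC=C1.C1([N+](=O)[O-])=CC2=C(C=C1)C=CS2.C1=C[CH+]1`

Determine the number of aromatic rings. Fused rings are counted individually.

The SMILES encodes a five-membered ring with two adjacent nitrogens (one bearing H, one in a double bond) and two double bonds; a six-membered carbon ring with two conjugated C=C double bonds and two sp³ carbons; an eight-membered carbon ring with four alternating C=C double bonds; a six-membered carbon ring with three alternating C=C double bonds, fused to a five-membered ring containing one sulfur and two C=C double bonds; a three-membered all-carbon ring bearing a positive charge on one carbon, with one C=C double bond.
The 5-membered ring with two adjacent nitrogens (one N–H, one =N–) is fully conjugated (every ring atom contributes a p orbital); 2 ring double bonds (4 π electrons) plus a heteroatom lone pair (2) give 6 π electrons. That satisfies 4n+2 with n=1, so it is aromatic (pyrazole).
The 6-membered ring has two sp³ carbons, so it is not fully conjugated — not aromatic (1,3-cyclohexadiene).
The 8-membered ring has only sp² ring atoms; a planar conformation would have a fully conjugated π system of 8 electrons. But 8 = 4(2), which is 4n not 4n+2, so it is not aromatic (cyclooctatetraene) — cyclooctatetraene distorts into a non-planar tub to avoid antiaromaticity.
The fused 6/5-membered bicyclic (with one sulfur) is a single π system with 9 sp² atoms and 10 π electrons from ring double bonds plus a heteroatom lone pair. 10 = 4(2)+2, so the system is aromatic and both rings count as aromatic (benzothiophene).
The 3-membered ring is fully conjugated (every ring atom contributes a p orbital); 1 ring double bond (2 π electrons) plus the carbocation's empty p orbital (0, but keeps the ring conjugated) give 2 π electrons. 2 = 4(0)+2, so it is aromatic (cyclopropenyl cation).
4 of the 6 rings are aromatic. Total: 4.

4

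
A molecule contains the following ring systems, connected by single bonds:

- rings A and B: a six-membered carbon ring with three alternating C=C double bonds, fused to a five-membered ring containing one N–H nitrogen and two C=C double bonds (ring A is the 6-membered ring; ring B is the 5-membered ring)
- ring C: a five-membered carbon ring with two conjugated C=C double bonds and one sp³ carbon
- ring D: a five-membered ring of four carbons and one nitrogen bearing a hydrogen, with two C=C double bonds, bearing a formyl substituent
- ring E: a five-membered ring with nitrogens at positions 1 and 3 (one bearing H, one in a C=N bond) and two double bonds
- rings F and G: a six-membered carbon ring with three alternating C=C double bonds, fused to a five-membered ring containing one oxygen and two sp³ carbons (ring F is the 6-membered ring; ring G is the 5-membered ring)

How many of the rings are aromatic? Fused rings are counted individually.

5

Rings A and B form a fused bicyclic system (with one N–H) with 9 sp² atoms and 10 π electrons from ring double bonds plus a heteroatom lone pair. 10 = 4(2)+2, so the system is aromatic and both rings count as aromatic (indole).
Ring C has one sp³ carbon, so it is not fully conjugated — not aromatic (cyclopentadiene).
Ring D is planar and fully conjugated; 2 ring double bonds (4 π electrons) plus a heteroatom lone pair (2) give 6 π electrons. 6 = 4(1)+2, so ring D is aromatic (pyrrole).
Ring E is fully conjugated (every ring atom contributes a p orbital); 2 ring double bonds (4 π electrons) plus a heteroatom lone pair (2) give 6 π electrons. 6 = 4(1)+2, so ring E is aromatic (imidazole).
Ring F is fully conjugated (every ring atom contributes a p orbital); 3 ring double bonds give 6 π electrons. That satisfies 4n+2 with n=1, so ring F is aromatic (benzene ring).
Ring G has two sp³ carbons, so it is not fully conjugated — not aromatic (oxolane ring).
Aromatic: A, B, D, E, F. Total: 5.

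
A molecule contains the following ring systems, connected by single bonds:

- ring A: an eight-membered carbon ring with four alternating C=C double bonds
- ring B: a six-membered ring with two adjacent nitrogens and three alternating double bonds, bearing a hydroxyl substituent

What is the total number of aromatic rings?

1

Ring A has only sp² ring atoms; a planar conformation would have a fully conjugated π system of 8 electrons. But 8 = 4(2), which is 4n not 4n+2, so ring A is not aromatic (cyclooctatetraene) — cyclooctatetraene distorts into a non-planar tub to avoid antiaromaticity.
Ring B is fully conjugated (every ring atom contributes a p orbital); 3 ring double bonds give 6 π electrons. 6 = 4(1)+2, so ring B is aromatic (pyridazine).
Aromatic: B. Total: 1.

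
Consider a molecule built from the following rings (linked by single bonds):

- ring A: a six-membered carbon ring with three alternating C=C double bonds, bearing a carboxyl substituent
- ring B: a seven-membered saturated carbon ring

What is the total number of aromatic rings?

Ring A has a continuous p-orbital overlap around the ring; 3 ring double bonds give 6 π electrons. That satisfies 4n+2 with n=1, so ring A is aromatic (benzene).
Ring B has only sp³ atoms, so it is not fully conjugated — not aromatic (cycloheptane).
Aromatic: A. Total: 1.

1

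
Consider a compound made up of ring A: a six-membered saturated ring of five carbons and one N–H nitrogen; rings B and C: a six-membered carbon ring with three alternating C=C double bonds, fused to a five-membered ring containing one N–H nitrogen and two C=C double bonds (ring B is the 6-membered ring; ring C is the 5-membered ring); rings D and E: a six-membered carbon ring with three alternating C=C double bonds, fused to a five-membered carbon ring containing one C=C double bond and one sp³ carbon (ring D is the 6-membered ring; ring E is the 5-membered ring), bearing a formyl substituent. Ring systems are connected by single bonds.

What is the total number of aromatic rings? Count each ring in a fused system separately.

3

Ring A has only sp³ atoms, so it is not fully conjugated — not aromatic (piperidine).
Rings B and C form a fused bicyclic system (with one N–H) with 9 sp² atoms and 10 π electrons from ring double bonds plus a heteroatom lone pair. 10 = 4(2)+2, so the system is aromatic and both rings count as aromatic (indole).
Ring D has a continuous p-orbital overlap around the ring; 3 ring double bonds give 6 π electrons. 6 = 4(1)+2, so ring D is aromatic (benzene ring).
Ring E has one sp³ carbon, so it is not fully conjugated — not aromatic (cyclopentene ring).
Aromatic: B, C, D. Total: 3.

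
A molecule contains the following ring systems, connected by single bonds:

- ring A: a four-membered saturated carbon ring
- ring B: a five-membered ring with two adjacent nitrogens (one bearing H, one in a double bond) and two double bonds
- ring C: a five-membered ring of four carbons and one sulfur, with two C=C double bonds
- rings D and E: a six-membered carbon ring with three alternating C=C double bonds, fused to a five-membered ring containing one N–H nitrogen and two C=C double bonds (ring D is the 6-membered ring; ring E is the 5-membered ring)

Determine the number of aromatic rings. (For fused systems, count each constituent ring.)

Ring A has only sp³ atoms, so it is not fully conjugated — not aromatic (cyclobutane).
Ring B is fully conjugated (every ring atom contributes a p orbital); 2 ring double bonds (4 π electrons) plus a heteroatom lone pair (2) give 6 π electrons. Since 6 = 4n+2 (n=1), ring B is aromatic (pyrazole).
Ring C is fully conjugated (every ring atom contributes a p orbital); 2 ring double bonds (4 π electrons) plus a heteroatom lone pair (2) give 6 π electrons. 6 = 4(1)+2, so ring C is aromatic (thiophene).
Rings D and E form a fused bicyclic system (with one N–H) with 9 sp² atoms and 10 π electrons from ring double bonds plus a heteroatom lone pair. 10 = 4(2)+2, so the system is aromatic and both rings count as aromatic (indole).
Aromatic: B, C, D, E. Total: 4.

4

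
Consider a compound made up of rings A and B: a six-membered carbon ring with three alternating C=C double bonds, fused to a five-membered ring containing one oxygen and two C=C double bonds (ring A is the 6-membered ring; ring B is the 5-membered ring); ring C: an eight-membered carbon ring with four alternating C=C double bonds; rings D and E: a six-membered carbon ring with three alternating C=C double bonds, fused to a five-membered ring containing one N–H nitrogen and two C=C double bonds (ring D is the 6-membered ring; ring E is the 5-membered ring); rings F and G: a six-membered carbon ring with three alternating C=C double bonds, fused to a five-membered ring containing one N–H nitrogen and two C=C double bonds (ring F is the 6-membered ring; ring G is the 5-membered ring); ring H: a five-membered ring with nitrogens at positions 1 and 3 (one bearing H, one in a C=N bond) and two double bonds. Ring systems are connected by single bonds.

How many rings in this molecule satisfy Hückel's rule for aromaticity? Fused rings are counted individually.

Rings A and B form a fused bicyclic system (with one oxygen) with 9 sp² atoms and 10 π electrons from ring double bonds plus a heteroatom lone pair. 10 = 4(2)+2, so the system is aromatic and both rings count as aromatic (benzofuran).
Ring C has only sp² ring atoms; a planar conformation would have a fully conjugated π system of 8 electrons. But 8 = 4(2), which is 4n not 4n+2, so ring C is not aromatic (cyclooctatetraene) — cyclooctatetraene distorts into a non-planar tub to avoid antiaromaticity.
Rings D and E form a fused bicyclic system (with one N–H) with 9 sp² atoms and 10 π electrons from ring double bonds plus a heteroatom lone pair. 10 = 4(2)+2, so the system is aromatic and both rings count as aromatic (indole).
Rings F and G form a fused bicyclic system (with one N–H) with 9 sp² atoms and 10 π electrons from ring double bonds plus a heteroatom lone pair. 10 = 4(2)+2, so the system is aromatic and both rings count as aromatic (indole).
Ring H has a continuous p-orbital overlap around the ring; 2 ring double bonds (4 π electrons) plus a heteroatom lone pair (2) give 6 π electrons. That satisfies 4n+2 with n=1, so ring H is aromatic (imidazole).
Aromatic: A, B, D, E, F, G, H. Total: 7.

7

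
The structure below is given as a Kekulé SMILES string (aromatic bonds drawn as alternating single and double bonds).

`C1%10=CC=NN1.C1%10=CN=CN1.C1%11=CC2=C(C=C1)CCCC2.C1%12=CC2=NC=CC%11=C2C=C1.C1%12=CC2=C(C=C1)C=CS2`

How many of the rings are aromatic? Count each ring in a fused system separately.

7

The SMILES encodes a five-membered ring with two adjacent nitrogens (one bearing H, one in a double bond) and two double bonds; a five-membered ring with nitrogens at positions 1 and 3 (one bearing H, one in a C=N bond) and two double bonds; a six-membered carbon ring with three alternating C=C double bonds, fused to a saturated six-membered carbon ring; two fused six-membered rings, each with three alternating double bonds; one ring is all carbon and the other has one ring nitrogen; a six-membered carbon ring with three alternating C=C double bonds, fused to a five-membered ring containing one sulfur and two C=C double bonds.
The 5-membered ring with two adjacent nitrogens (one N–H, one =N–) is planar and fully conjugated; 2 ring double bonds (4 π electrons) plus a heteroatom lone pair (2) give 6 π electrons. Since 6 = 4n+2 (n=1), it is aromatic (pyrazole).
The 5-membered ring with two nitrogens (one N–H, one =N–) is planar and fully conjugated; 2 ring double bonds (4 π electrons) plus a heteroatom lone pair (2) give 6 π electrons. That satisfies 4n+2 with n=1, so it is aromatic (imidazole).
The 6-membered ring is fully conjugated (every ring atom contributes a p orbital); 3 ring double bonds give 6 π electrons. Since 6 = 4n+2 (n=1), it is aromatic (benzene ring).
The second 6-membered ring has four sp³ carbons, so it is not fully conjugated — not aromatic (cyclohexane ring).
The fused 6/6-membered bicyclic (with one nitrogen) is a single π system with 10 sp² atoms and 10 π electrons from ring double bonds. 10 = 4(2)+2, so the system is aromatic and both rings count as aromatic (quinoline).
The fused 6/5-membered bicyclic (with one sulfur) is a single π system with 9 sp² atoms and 10 π electrons from ring double bonds plus a heteroatom lone pair. 10 = 4(2)+2, so the system is aromatic and both rings count as aromatic (benzothiophene).
7 of the 8 rings are aromatic. Total: 7.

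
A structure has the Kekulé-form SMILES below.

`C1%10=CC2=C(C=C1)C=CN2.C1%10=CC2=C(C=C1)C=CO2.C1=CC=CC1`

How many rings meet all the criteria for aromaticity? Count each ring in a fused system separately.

The SMILES encodes a six-membered carbon ring with three alternating C=C double bonds, fused to a five-membered ring containing one N–H nitrogen and two C=C double bonds; a six-membered carbon ring with three alternating C=C double bonds, fused to a five-membered ring containing one oxygen and two C=C double bonds; a five-membered carbon ring with two conjugated C=C double bonds and one sp³ carbon.
The fused 6/5-membered bicyclic (with one N–H) is a single π system with 9 sp² atoms and 10 π electrons from ring double bonds plus a heteroatom lone pair. 10 = 4(2)+2, so the system is aromatic and both rings count as aromatic (indole).
The fused 6/5-membered bicyclic (with one oxygen) is a single π system with 9 sp² atoms and 10 π electrons from ring double bonds plus a heteroatom lone pair. 10 = 4(2)+2, so the system is aromatic and both rings count as aromatic (benzofuran).
The 5-membered ring has one sp³ carbon, so it is not fully conjugated — not aromatic (cyclopentadiene).
4 of the 5 rings are aromatic. Total: 4.

4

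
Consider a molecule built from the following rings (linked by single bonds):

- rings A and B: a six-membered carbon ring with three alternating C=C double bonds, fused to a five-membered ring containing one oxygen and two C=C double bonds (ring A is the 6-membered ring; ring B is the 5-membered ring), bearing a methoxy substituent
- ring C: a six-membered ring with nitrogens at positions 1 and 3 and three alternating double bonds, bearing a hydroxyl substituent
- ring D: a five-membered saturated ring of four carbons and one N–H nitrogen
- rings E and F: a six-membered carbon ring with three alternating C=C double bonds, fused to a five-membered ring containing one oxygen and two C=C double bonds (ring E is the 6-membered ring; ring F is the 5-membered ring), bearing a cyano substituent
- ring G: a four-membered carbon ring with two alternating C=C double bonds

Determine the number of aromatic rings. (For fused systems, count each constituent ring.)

5

Rings A and B form a fused bicyclic system (with one oxygen) with 9 sp² atoms and 10 π electrons from ring double bonds plus a heteroatom lone pair. 10 = 4(2)+2, so the system is aromatic and both rings count as aromatic (benzofuran).
Ring C has a continuous p-orbital overlap around the ring; 3 ring double bonds give 6 π electrons. That satisfies 4n+2 with n=1, so ring C is aromatic (pyrimidine).
Ring D has only sp³ atoms, so it is not fully conjugated — not aromatic (pyrrolidine).
Rings E and F form a fused bicyclic system (with one oxygen) with 9 sp² atoms and 10 π electrons from ring double bonds plus a heteroatom lone pair. 10 = 4(2)+2, so the system is aromatic and both rings count as aromatic (benzofuran).
Ring G has only sp² ring atoms; a planar conformation would have a fully conjugated π system of 4 electrons. But 4 = 4(1), which is 4n not 4n+2, so ring G is not aromatic (cyclobutadiene) — cyclobutadiene is antiaromatic and distorts to a rectangle.
Aromatic: A, B, C, E, F. Total: 5.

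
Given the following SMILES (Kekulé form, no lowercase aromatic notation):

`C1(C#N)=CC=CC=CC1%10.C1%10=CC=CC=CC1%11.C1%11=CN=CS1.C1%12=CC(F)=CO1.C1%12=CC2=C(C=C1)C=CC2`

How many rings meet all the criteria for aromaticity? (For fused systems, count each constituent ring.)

3

The SMILES encodes a seven-membered carbon ring with three C=C double bonds and one sp³ carbon; a seven-membered carbon ring with three C=C double bonds and one sp³ carbon; a five-membered ring with a sulfur at position 1 and a nitrogen at position 3 (in a C=N bond), with two double bonds; a five-membered ring of four carbons and one oxygen, with two C=C double bonds; a six-membered carbon ring with three alternating C=C double bonds, fused to a five-membered carbon ring containing one C=C double bond and one sp³ carbon.
The 7-membered ring has one sp³ carbon, so it is not fully conjugated — not aromatic (cycloheptatriene).
The second 7-membered ring has one sp³ carbon, so it is not fully conjugated — not aromatic (cycloheptatriene).
The 5-membered ring with one sulfur and one =N– has a continuous p-orbital overlap around the ring; 2 ring double bonds (4 π electrons) plus a heteroatom lone pair (2) give 6 π electrons. Since 6 = 4n+2 (n=1), it is aromatic (thiazole).
The 5-membered ring with one oxygen is planar and fully conjugated; 2 ring double bonds (4 π electrons) plus a heteroatom lone pair (2) give 6 π electrons. 6 = 4(1)+2, so it is aromatic (furan).
The 6-membered ring has a continuous p-orbital overlap around the ring; 3 ring double bonds give 6 π electrons. 6 = 4(1)+2, so it is aromatic (benzene ring).
The 5-membered ring has one sp³ carbon, so it is not fully conjugated — not aromatic (cyclopentene ring).
3 of the 6 rings are aromatic. Total: 3.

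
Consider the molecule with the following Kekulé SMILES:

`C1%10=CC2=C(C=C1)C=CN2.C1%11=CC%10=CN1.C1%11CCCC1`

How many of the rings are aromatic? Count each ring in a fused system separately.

3

The SMILES encodes a six-membered carbon ring with three alternating C=C double bonds, fused to a five-membered ring containing one N–H nitrogen and two C=C double bonds; a five-membered ring of four carbons and one nitrogen bearing a hydrogen, with two C=C double bonds; a five-membered saturated carbon ring.
The fused 6/5-membered bicyclic (with one N–H) is a single π system with 9 sp² atoms and 10 π electrons from ring double bonds plus a heteroatom lone pair. 10 = 4(2)+2, so the system is aromatic and both rings count as aromatic (indole).
The 5-membered ring with one N–H has a continuous p-orbital overlap around the ring; 2 ring double bonds (4 π electrons) plus a heteroatom lone pair (2) give 6 π electrons. 6 = 4(1)+2, so it is aromatic (pyrrole).
The 5-membered ring has only sp³ atoms, so it is not fully conjugated — not aromatic (cyclopentane).
3 of the 4 rings are aromatic. Total: 3.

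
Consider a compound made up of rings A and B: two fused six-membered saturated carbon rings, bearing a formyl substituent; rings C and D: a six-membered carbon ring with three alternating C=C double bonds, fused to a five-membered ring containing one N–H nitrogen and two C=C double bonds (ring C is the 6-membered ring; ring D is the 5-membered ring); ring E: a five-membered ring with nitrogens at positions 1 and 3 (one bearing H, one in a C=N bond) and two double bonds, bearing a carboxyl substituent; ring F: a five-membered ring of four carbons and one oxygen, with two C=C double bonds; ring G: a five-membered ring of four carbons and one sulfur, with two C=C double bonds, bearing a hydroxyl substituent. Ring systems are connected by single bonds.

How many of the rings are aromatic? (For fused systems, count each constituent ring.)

5

Ring A has only sp³ atoms, so it is not fully conjugated — not aromatic (cyclohexane ring).
Ring B has only sp³ atoms, so it is not fully conjugated — not aromatic (cyclohexane ring).
Rings C and D form a fused bicyclic system (with one N–H) with 9 sp² atoms and 10 π electrons from ring double bonds plus a heteroatom lone pair. 10 = 4(2)+2, so the system is aromatic and both rings count as aromatic (indole).
Ring E is planar and fully conjugated; 2 ring double bonds (4 π electrons) plus a heteroatom lone pair (2) give 6 π electrons. Since 6 = 4n+2 (n=1), ring E is aromatic (imidazole).
Ring F has a continuous p-orbital overlap around the ring; 2 ring double bonds (4 π electrons) plus a heteroatom lone pair (2) give 6 π electrons. That satisfies 4n+2 with n=1, so ring F is aromatic (furan).
Ring G has a continuous p-orbital overlap around the ring; 2 ring double bonds (4 π electrons) plus a heteroatom lone pair (2) give 6 π electrons. 6 = 4(1)+2, so ring G is aromatic (thiophene).
Aromatic: C, D, E, F, G. Total: 5.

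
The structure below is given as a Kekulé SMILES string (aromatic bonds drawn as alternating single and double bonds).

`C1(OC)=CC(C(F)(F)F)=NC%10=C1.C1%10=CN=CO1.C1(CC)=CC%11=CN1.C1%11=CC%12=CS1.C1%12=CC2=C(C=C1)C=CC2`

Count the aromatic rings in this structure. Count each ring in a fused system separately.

5

The SMILES encodes a six-membered ring of five carbons and one nitrogen with three alternating double bonds; a five-membered ring with an oxygen at position 1 and a nitrogen at position 3 (in a C=N bond), with two double bonds; a five-membered ring of four carbons and one nitrogen bearing a hydrogen, with two C=C double bonds; a five-membered ring of four carbons and one sulfur, with two C=C double bonds; a six-membered carbon ring with three alternating C=C double bonds, fused to a five-membered carbon ring containing one C=C double bond and one sp³ carbon.
The 6-membered ring with one nitrogen is fully conjugated (every ring atom contributes a p orbital); 3 ring double bonds give 6 π electrons. That satisfies 4n+2 with n=1, so it is aromatic (pyridine).
The 5-membered ring with one oxygen and one =N– is fully conjugated (every ring atom contributes a p orbital); 2 ring double bonds (4 π electrons) plus a heteroatom lone pair (2) give 6 π electrons. 6 = 4(1)+2, so it is aromatic (oxazole).
The 5-membered ring with one N–H is planar and fully conjugated; 2 ring double bonds (4 π electrons) plus a heteroatom lone pair (2) give 6 π electrons. 6 = 4(1)+2, so it is aromatic (pyrrole).
The 5-membered ring with one sulfur has a continuous p-orbital overlap around the ring; 2 ring double bonds (4 π electrons) plus a heteroatom lone pair (2) give 6 π electrons. 6 = 4(1)+2, so it is aromatic (thiophene).
The 6-membered ring has a continuous p-orbital overlap around the ring; 3 ring double bonds give 6 π electrons. 6 = 4(1)+2, so it is aromatic (benzene ring).
The 5-membered ring has one sp³ carbon, so it is not fully conjugated — not aromatic (cyclopentene ring).
5 of the 6 rings are aromatic. Total: 5.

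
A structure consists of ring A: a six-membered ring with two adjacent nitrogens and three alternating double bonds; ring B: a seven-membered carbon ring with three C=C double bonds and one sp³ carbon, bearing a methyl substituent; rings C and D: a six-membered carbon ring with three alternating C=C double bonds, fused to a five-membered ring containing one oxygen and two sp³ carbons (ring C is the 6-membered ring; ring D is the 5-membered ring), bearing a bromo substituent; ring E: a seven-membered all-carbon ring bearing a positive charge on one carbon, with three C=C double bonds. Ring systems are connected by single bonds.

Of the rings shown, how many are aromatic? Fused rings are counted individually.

Ring A is planar and fully conjugated; 3 ring double bonds give 6 π electrons. Since 6 = 4n+2 (n=1), ring A is aromatic (pyridazine).
Ring B has one sp³ carbon, so it is not fully conjugated — not aromatic (cycloheptatriene).
Ring C has a continuous p-orbital overlap around the ring; 3 ring double bonds give 6 π electrons. 6 = 4(1)+2, so ring C is aromatic (benzene ring).
Ring D has two sp³ carbons, so it is not fully conjugated — not aromatic (oxolane ring).
Ring E has a continuous p-orbital overlap around the ring; 3 ring double bonds (6 π electrons) plus the carbocation's empty p orbital (0, but keeps the ring conjugated) give 6 π electrons. Since 6 = 4n+2 (n=1), ring E is aromatic (tropylium cation).
Aromatic: A, C, E. Total: 3.

3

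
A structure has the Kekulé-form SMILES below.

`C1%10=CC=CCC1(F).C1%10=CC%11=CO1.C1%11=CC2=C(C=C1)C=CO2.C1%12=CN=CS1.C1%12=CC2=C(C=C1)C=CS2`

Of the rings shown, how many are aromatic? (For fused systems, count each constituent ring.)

The SMILES encodes a six-membered carbon ring with two conjugated C=C double bonds and two sp³ carbons; a five-membered ring of four carbons and one oxygen, with two C=C double bonds; a six-membered carbon ring with three alternating C=C double bonds, fused to a five-membered ring containing one oxygen and two C=C double bonds; a five-membered ring with a sulfur at position 1 and a nitrogen at position 3 (in a C=N bond), with two double bonds; a six-membered carbon ring with three alternating C=C double bonds, fused to a five-membered ring containing one sulfur and two C=C double bonds.
The 6-membered ring has two sp³ carbons, so it is not fully conjugated — not aromatic (1,3-cyclohexadiene).
The 5-membered ring with one oxygen is planar and fully conjugated; 2 ring double bonds (4 π electrons) plus a heteroatom lone pair (2) give 6 π electrons. 6 = 4(1)+2, so it is aromatic (furan).
The fused 6/5-membered bicyclic (with one oxygen) is a single π system with 9 sp² atoms and 10 π electrons from ring double bonds plus a heteroatom lone pair. 10 = 4(2)+2, so the system is aromatic and both rings count as aromatic (benzofuran).
The 5-membered ring with one sulfur and one =N– is planar and fully conjugated; 2 ring double bonds (4 π electrons) plus a heteroatom lone pair (2) give 6 π electrons. 6 = 4(1)+2, so it is aromatic (thiazole).
The fused 6/5-membered bicyclic (with one sulfur) is a single π system with 9 sp² atoms and 10 π electrons from ring double bonds plus a heteroatom lone pair. 10 = 4(2)+2, so the system is aromatic and both rings count as aromatic (benzothiophene).
6 of the 7 rings are aromatic. Total: 6.

6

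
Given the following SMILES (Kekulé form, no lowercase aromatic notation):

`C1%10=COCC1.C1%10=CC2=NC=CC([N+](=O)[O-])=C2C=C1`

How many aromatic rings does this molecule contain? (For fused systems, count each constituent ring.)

The SMILES encodes a five-membered ring of four carbons and one oxygen, with one C=C double bond and two sp³ carbons; two fused six-membered rings, each with three alternating double bonds; one ring is all carbon and the other has one ring nitrogen.
The 5-membered ring with one oxygen has two sp³ carbons, so it is not fully conjugated — not aromatic (2,3-dihydrofuran).
The fused 6/6-membered bicyclic (with one nitrogen) is a single π system with 10 sp² atoms and 10 π electrons from ring double bonds. 10 = 4(2)+2, so the system is aromatic and both rings count as aromatic (quinoline).
2 of the 3 rings are aromatic. Total: 2.

2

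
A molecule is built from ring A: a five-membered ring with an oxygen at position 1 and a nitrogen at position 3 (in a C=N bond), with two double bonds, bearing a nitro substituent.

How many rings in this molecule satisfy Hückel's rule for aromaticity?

1

Ring A has a continuous p-orbital overlap around the ring; 2 ring double bonds (4 π electrons) plus a heteroatom lone pair (2) give 6 π electrons. That satisfies 4n+2 with n=1, so ring A is aromatic (oxazole).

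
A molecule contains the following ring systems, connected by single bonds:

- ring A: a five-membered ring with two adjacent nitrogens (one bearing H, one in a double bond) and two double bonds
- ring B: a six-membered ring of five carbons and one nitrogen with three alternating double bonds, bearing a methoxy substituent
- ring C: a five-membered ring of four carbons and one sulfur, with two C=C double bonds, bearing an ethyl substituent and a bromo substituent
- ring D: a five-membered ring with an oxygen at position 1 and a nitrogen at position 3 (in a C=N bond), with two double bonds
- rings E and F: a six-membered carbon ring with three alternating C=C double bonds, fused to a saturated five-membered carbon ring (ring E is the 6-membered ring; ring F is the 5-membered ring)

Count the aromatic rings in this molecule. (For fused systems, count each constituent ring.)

Ring A is planar and fully conjugated; 2 ring double bonds (4 π electrons) plus a heteroatom lone pair (2) give 6 π electrons. That satisfies 4n+2 with n=1, so ring A is aromatic (pyrazole).
Ring B is fully conjugated (every ring atom contributes a p orbital); 3 ring double bonds give 6 π electrons. Since 6 = 4n+2 (n=1), ring B is aromatic (pyridine).
Ring C is fully conjugated (every ring atom contributes a p orbital); 2 ring double bonds (4 π electrons) plus a heteroatom lone pair (2) give 6 π electrons. Since 6 = 4n+2 (n=1), ring C is aromatic (thiophene).
Ring D is planar and fully conjugated; 2 ring double bonds (4 π electrons) plus a heteroatom lone pair (2) give 6 π electrons. Since 6 = 4n+2 (n=1), ring D is aromatic (oxazole).
Ring E has a continuous p-orbital overlap around the ring; 3 ring double bonds give 6 π electrons. 6 = 4(1)+2, so ring E is aromatic (benzene ring).
Ring F has three sp³ carbons, so it is not fully conjugated — not aromatic (cyclopentane ring).
Aromatic: A, B, C, D, E. Total: 5.

5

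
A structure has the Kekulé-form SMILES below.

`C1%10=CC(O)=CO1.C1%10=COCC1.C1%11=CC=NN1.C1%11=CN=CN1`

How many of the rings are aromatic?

The SMILES encodes a five-membered ring of four carbons and one oxygen, with two C=C double bonds; a five-membered ring of four carbons and one oxygen, with one C=C double bond and two sp³ carbons; a five-membered ring with two adjacent nitrogens (one bearing H, one in a double bond) and two double bonds; a five-membered ring with nitrogens at positions 1 and 3 (one bearing H, one in a C=N bond) and two double bonds.
The 5-membered ring with one oxygen is planar and fully conjugated; 2 ring double bonds (4 π electrons) plus a heteroatom lone pair (2) give 6 π electrons. Since 6 = 4n+2 (n=1), it is aromatic (furan).
The second 5-membered ring with one oxygen has two sp³ carbons, so it is not fully conjugated — not aromatic (2,3-dihydrofuran).
The 5-membered ring with two adjacent nitrogens (one N–H, one =N–) is planar and fully conjugated; 2 ring double bonds (4 π electrons) plus a heteroatom lone pair (2) give 6 π electrons. That satisfies 4n+2 with n=1, so it is aromatic (pyrazole).
The 5-membered ring with two nitrogens (one N–H, one =N–) is fully conjugated (every ring atom contributes a p orbital); 2 ring double bonds (4 π electrons) plus a heteroatom lone pair (2) give 6 π electrons. 6 = 4(1)+2, so it is aromatic (imidazole).
3 of the 4 rings are aromatic. Total: 3.

3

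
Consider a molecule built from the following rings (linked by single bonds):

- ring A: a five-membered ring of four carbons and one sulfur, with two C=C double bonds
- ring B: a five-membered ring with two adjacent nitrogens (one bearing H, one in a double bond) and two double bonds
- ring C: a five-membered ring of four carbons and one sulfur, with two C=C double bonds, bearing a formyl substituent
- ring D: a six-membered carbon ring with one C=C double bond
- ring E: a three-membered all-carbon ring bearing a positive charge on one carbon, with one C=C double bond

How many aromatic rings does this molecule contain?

Ring A is planar and fully conjugated; 2 ring double bonds (4 π electrons) plus a heteroatom lone pair (2) give 6 π electrons. 6 = 4(1)+2, so ring A is aromatic (thiophene).
Ring B has a continuous p-orbital overlap around the ring; 2 ring double bonds (4 π electrons) plus a heteroatom lone pair (2) give 6 π electrons. Since 6 = 4n+2 (n=1), ring B is aromatic (pyrazole).
Ring C is fully conjugated (every ring atom contributes a p orbital); 2 ring double bonds (4 π electrons) plus a heteroatom lone pair (2) give 6 π electrons. 6 = 4(1)+2, so ring C is aromatic (thiophene).
Ring D has four sp³ carbons, so it is not fully conjugated — not aromatic (cyclohexene).
Ring E is planar and fully conjugated; 1 ring double bond (2 π electrons) plus the carbocation's empty p orbital (0, but keeps the ring conjugated) give 2 π electrons. Since 2 = 4n+2 (n=0), ring E is aromatic (cyclopropenyl cation).
Aromatic: A, B, C, E. Total: 4.

4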